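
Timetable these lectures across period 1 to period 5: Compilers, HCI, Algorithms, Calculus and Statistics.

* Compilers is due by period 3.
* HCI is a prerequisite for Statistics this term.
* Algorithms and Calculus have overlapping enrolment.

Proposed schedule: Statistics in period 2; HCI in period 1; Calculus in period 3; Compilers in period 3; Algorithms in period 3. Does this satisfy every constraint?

No — it violates: Algorithms and Calculus have overlapping enrolment

Algorithms and Calculus have overlapping enrolment — violated.
HCI is a prerequisite for Statistics this term — holds.
Compilers is due by period 3 — holds.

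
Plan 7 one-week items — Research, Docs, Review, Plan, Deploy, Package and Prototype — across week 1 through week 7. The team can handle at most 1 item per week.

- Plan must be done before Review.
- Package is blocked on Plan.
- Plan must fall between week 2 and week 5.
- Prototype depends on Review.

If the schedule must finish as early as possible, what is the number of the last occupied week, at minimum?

7

The precedence chain requires at least 3 distinct weeks.
With at most 1 per week and 7 tasks, at least 7 weeks are needed.
Propagating the time windows through the other constraints, Prototype can't land before week 4, so the schedule must run through at least week 4.
7 works (last occupied week: week 7): for example Research=week 1; Plan=week 2; Prototype=week 5; Package=week 4; Docs=week 6; Deploy=week 7; Review=week 3.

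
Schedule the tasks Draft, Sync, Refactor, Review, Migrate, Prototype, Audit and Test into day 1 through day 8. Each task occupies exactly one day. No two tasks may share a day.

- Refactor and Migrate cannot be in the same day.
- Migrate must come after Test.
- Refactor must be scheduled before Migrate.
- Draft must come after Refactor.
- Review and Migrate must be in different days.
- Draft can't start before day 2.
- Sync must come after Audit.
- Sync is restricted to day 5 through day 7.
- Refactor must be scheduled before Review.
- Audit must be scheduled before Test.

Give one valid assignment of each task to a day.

Test=day 4; Prototype=day 8; Refactor=day 1; Sync=day 5; Review=day 7; Migrate=day 6; Audit=day 3; Draft=day 2

Checking: Test(day 4) before Migrate(day 6); Refactor(day 1) before Draft(day 2); Refactor(day 1) before Migrate(day 6); Audit(day 3) before Sync(day 5); Audit(day 3) before Test(day 4); Refactor(day 1) before Review(day 7); Refactor(day 1) != Migrate(day 6); Review(day 7) != Migrate(day 6); Draft=day 2 in [day 2,day 8]; Sync=day 5 in [day 5,day 7]; max 1 per day (cap 1).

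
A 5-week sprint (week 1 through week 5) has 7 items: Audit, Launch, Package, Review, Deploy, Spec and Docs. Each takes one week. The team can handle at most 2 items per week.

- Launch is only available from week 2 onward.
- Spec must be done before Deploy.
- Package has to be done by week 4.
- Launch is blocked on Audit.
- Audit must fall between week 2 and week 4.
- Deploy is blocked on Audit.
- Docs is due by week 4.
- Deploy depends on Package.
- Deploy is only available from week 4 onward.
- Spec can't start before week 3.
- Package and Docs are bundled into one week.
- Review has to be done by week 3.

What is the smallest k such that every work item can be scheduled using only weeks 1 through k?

4

The precedence chain requires at least 2 distinct weeks.
With at most 2 per week and 7 work items, at least 4 weeks are needed.
Deploy can't be placed before week 4, so the schedule must run through at least week 4.
4 works (last occupied week: week 4): for example Package=week 1, Docs=week 1, Audit=week 2, Spec=week 3, Review=week 2, Launch=week 3, Deploy=week 4.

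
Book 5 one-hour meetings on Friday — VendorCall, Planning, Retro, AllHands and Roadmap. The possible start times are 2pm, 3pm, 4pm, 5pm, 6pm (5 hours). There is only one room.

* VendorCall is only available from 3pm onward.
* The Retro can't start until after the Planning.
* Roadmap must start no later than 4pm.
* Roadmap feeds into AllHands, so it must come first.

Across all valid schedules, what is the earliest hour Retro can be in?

3pm

Precedence pushes Retro to at least 3pm.
Retro at 3pm is achievable: VendorCall -> 5pm, Roadmap -> 4pm, Planning -> 2pm, AllHands -> 6pm, Retro -> 3pm.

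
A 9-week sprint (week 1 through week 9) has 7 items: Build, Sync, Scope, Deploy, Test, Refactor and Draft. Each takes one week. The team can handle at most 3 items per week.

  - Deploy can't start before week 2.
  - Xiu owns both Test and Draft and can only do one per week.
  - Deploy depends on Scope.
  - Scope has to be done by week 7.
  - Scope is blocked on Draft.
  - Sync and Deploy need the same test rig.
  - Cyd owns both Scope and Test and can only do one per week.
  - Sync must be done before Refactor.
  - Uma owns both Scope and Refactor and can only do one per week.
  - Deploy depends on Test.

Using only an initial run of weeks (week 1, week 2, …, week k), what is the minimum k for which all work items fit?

The precedence chain requires at least 3 distinct weeks.
With at most 3 per week and 7 work items, at least 3 weeks are needed.
Could 3 weeks be enough, i.e. nothing placed later than week 3? No: Scope's window within 3 weeks is {week 1, week 2, week 3}; Deploy's window within 3 weeks is {week 2, week 3}; Scope must come after Draft (at week 1 or later) → {week 2, week 3}; Draft must come before Scope (at week 3 or earlier) → {week 1, week 2}; Test must come before Deploy (at week 3 or earlier) → {week 1, week 2}; Deploy must come after Scope (at week 2 or later) → {week 3}; Scope must come before Deploy (at week 3 or earlier) → {week 2}; Test can't share with Scope (week 2) → {week 1}; Draft can't share with Test (week 1) → {week 2}; Scope must come after Draft (at week 2 or later) → nothing is left.
So 3 weeks is not enough.
4 works (last occupied week: week 4): for example Build=week 1, Draft=week 1, Deploy=week 4, Scope=week 2, Sync=week 1, Test=week 3, Refactor=week 3.

4 weeks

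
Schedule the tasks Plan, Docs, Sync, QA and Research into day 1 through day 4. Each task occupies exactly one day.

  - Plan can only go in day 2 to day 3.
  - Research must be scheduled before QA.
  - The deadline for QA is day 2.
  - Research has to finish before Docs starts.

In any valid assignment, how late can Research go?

day 1

Downstream work caps Research at day 1.
Research at day 1 is achievable: Docs in day 2, Research in day 1, QA in day 2, Sync in day 1, Plan in day 2.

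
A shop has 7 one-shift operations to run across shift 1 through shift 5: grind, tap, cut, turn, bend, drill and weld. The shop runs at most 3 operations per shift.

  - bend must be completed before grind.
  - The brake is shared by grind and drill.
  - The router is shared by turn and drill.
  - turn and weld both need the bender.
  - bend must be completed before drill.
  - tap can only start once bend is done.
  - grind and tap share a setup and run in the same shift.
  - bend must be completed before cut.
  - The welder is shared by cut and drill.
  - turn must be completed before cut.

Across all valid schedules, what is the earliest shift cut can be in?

Precedence pushes cut to at least shift 2.
cut at shift 2 is achievable: drill=shift 3; weld=shift 3; turn=shift 1; bend=shift 1; grind=shift 2; cut=shift 2; tap=shift 2.

shift 2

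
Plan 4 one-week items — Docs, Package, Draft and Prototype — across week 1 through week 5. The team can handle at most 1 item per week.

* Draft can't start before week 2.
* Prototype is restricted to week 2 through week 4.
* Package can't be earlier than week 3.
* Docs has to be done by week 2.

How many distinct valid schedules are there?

18

Splitting on Docs: it can be week 1 (14), week 2 (4). Listing each branch's schedules as (Package, Draft, Prototype) by week number:
Docs=week 1: (3,2,4) (3,4,2) (3,5,2) (3,5,4) (4,2,3) (4,3,2) (4,5,2) (4,5,3) (5,2,3) (5,2,4) (5,3,2) (5,3,4) (5,4,2) (5,4,3) — 14.
Docs=week 2: (3,5,4) (4,5,3) (5,3,4) (5,4,3) — 4.
Summing: 14 + 4 = 18.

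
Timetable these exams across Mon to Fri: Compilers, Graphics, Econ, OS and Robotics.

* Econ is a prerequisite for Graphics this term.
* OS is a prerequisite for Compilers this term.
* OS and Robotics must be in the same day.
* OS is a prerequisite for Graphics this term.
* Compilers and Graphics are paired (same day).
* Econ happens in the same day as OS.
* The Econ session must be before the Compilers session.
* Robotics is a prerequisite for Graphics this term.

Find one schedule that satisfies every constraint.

Graphics=Tue; Robotics=Mon; Econ=Mon; OS=Mon; Compilers=Tue

Checking: Econ(Mon) before Compilers(Tue); OS(Mon) before Graphics(Tue); Robotics(Mon) before Graphics(Tue); Econ(Mon) before Graphics(Tue); OS(Mon) before Compilers(Tue); Compilers = Graphics = Tue; OS = Robotics = Mon; Econ = OS = Mon.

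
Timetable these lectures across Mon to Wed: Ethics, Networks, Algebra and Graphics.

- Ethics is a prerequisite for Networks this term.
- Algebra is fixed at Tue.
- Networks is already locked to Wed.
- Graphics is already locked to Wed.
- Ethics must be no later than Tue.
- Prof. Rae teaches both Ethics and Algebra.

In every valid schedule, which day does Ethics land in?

Mon

Ethics's window is Mon–Tue.
Algebra is fixed at Tue, and Ethics can't share a day with Algebra.
So Ethics must be Mon.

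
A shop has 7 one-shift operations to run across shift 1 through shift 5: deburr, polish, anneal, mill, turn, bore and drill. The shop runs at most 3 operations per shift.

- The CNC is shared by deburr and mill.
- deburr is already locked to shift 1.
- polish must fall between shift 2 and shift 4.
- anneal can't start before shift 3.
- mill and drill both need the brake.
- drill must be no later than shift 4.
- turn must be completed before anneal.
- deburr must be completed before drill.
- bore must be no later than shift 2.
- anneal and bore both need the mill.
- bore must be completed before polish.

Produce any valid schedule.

bore=shift 1, deburr=shift 1, drill=shift 2, mill=shift 3, turn=shift 1, polish=shift 2, anneal=shift 3

Checking: bore(shift 1) before polish(shift 2); deburr(shift 1) before drill(shift 2); turn(shift 1) before anneal(shift 3); anneal(shift 3) != bore(shift 1); mill(shift 3) != drill(shift 2); deburr(shift 1) != mill(shift 3); polish=shift 2 in [shift 2,shift 4]; drill=shift 2 in [shift 1,shift 4]; anneal=shift 3 in [shift 3,shift 5]; deburr=shift 1 in [shift 1,shift 1]; bore=shift 1 in [shift 1,shift 2]; max 3 per shift (cap 3).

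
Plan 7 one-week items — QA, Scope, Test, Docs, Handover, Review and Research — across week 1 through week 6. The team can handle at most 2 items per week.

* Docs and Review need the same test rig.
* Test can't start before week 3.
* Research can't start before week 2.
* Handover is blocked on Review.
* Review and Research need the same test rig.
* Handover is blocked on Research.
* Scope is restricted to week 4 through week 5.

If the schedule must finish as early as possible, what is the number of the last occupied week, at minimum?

week 4

The precedence chain requires at least 2 distinct weeks.
With at most 2 per week and 7 work items, at least 4 weeks are needed.
Scope can't be placed before week 4, so the schedule must run through at least week 4.
4 works (last occupied week: week 4): for example Test in week 3; Research in week 2; Docs in week 2; Scope in week 4; Handover in week 3; Review in week 1; QA in week 1.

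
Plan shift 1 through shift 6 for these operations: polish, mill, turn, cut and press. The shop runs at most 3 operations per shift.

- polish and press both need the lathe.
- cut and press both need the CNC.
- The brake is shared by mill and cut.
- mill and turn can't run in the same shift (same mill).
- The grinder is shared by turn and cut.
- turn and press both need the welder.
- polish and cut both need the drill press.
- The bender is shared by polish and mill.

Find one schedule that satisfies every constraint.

cut -> shift 3; press -> shift 2; turn -> shift 1; polish -> shift 1; mill -> shift 2

Checking: mill(shift 2) != turn(shift 1); turn(shift 1) != press(shift 2); cut(shift 3) != press(shift 2); polish(shift 1) != mill(shift 2); polish(shift 1) != cut(shift 3); polish(shift 1) != press(shift 2); mill(shift 2) != cut(shift 3); turn(shift 1) != cut(shift 3); max 2 per shift (cap 3).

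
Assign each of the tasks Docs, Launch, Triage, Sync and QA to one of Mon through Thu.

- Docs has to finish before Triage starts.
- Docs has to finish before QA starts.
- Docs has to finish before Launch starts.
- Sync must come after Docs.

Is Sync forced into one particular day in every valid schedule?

Sync can be Tue (e.g. Launch in Tue; Triage in Tue; Docs in Mon; Sync in Tue; QA in Tue) or Wed (e.g. Docs=Mon; Launch=Tue; QA=Tue; Triage=Tue; Sync=Wed).

No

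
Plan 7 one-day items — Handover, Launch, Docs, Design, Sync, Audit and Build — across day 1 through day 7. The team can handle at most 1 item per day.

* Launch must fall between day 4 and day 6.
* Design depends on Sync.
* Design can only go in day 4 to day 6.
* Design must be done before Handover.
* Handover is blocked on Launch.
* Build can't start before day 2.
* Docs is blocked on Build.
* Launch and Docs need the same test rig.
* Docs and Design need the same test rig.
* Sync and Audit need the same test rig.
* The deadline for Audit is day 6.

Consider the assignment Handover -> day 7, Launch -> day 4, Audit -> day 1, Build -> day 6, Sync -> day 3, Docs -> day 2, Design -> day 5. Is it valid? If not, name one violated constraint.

Docs and Design need the same test rig — holds.
Build can't start before day 2 — holds.
Sync and Audit need the same test rig — holds.
Docs is blocked on Build — violated.
Design can only go in day 4 to day 6 — holds.
Launch must fall between day 4 and day 6 — holds.
Launch and Docs need the same test rig — holds.
The team can handle at most 1 item per day — holds.
Design must be done before Handover — holds.
Handover is blocked on Launch — holds.
The deadline for Audit is day 6 — holds.
Design depends on Sync — holds.

No. Docs is blocked on Build is not satisfied.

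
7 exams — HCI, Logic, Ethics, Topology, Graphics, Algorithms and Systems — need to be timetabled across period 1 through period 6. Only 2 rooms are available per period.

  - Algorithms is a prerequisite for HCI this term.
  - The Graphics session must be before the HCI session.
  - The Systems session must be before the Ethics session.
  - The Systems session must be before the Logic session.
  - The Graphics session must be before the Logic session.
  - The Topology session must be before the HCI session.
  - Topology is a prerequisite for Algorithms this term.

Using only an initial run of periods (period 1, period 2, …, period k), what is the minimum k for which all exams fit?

The precedence chain requires at least 3 distinct periods.
With at most 2 per period and 7 exams, at least 4 periods are needed.
4 works (last occupied period: period 4): for example HCI=period 3, Ethics=period 4, Algorithms=period 2, Topology=period 1, Graphics=period 1, Systems=period 2, Logic=period 3.

4 periods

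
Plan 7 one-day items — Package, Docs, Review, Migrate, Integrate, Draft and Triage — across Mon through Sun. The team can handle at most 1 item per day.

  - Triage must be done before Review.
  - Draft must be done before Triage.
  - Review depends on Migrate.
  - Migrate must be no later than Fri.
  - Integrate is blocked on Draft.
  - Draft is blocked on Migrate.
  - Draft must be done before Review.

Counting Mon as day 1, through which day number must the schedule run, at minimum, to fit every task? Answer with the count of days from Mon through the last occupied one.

The precedence chain requires at least 4 distinct days.
With at most 1 per day and 7 tasks, at least 7 days are needed.
7 works (last occupied day: Sun): for example Migrate in Mon; Package in Sat; Draft in Tue; Docs in Sun; Triage in Wed; Integrate in Fri; Review in Thu.

7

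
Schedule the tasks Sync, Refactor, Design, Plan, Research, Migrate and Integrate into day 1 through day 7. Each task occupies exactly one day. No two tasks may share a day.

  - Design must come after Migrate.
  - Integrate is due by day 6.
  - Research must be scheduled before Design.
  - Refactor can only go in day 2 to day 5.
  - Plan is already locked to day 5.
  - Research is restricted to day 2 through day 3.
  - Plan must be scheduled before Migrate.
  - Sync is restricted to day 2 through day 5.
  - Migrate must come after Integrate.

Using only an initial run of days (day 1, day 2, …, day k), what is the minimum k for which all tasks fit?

The precedence chain requires at least 3 distinct days.
With at most 1 per day and 7 tasks, at least 7 days are needed.
Propagating the time windows through the other constraints, Design can't land before day 7, so the schedule must run through at least day 7.
7 works (last occupied day: day 7): for example Sync -> day 3; Refactor -> day 4; Migrate -> day 6; Plan -> day 5; Design -> day 7; Integrate -> day 1; Research -> day 2.

7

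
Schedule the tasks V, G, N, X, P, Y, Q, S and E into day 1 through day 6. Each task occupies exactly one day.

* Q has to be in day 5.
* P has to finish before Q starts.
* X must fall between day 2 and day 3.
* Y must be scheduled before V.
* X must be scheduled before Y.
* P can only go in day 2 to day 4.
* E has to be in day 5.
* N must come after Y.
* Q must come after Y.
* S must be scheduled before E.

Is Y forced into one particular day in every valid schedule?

Y can be day 3 (e.g. E in day 5; N in day 4; S in day 1; Y in day 3; Q in day 5; V in day 4; X in day 2; P in day 2; G in day 1) or day 4 (e.g. E in day 5, G in day 1, X in day 2, P in day 2, S in day 1, V in day 5, N in day 5, Y in day 4, Q in day 5).

No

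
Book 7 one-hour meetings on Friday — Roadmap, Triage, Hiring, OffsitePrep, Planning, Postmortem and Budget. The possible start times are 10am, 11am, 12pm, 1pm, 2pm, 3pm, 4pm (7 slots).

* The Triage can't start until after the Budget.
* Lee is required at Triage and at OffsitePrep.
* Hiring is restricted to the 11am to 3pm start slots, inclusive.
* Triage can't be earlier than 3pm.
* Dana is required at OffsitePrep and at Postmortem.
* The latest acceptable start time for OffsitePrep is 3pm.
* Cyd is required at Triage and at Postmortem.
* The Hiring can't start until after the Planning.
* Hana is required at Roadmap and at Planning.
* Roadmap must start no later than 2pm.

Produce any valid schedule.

Budget in 10am, Postmortem in 11am, Hiring in 11am, OffsitePrep in 10am, Roadmap in 11am, Triage in 3pm, Planning in 10am

Checking: Planning(10am) before Hiring(11am); Budget(10am) before Triage(3pm); OffsitePrep(10am) != Postmortem(11am); Triage(3pm) != OffsitePrep(10am); Roadmap(11am) != Planning(10am); Triage(3pm) != Postmortem(11am); Hiring=11am in [11am,3pm]; OffsitePrep=10am in [10am,3pm]; Triage=3pm in [3pm,4pm]; Roadmap=11am in [10am,2pm].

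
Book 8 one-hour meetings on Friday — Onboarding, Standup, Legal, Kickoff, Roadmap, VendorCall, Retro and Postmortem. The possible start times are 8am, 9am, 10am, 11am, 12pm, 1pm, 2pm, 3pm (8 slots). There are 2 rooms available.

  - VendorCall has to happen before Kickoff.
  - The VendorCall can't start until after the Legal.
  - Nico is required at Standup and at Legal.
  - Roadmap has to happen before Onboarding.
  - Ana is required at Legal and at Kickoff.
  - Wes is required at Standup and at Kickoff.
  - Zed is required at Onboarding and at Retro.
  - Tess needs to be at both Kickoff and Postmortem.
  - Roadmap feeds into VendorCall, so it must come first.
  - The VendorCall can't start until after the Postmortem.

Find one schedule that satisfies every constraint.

Retro -> 11am, Onboarding -> 9am, VendorCall -> 10am, Standup -> 10am, Roadmap -> 8am, Postmortem -> 9am, Kickoff -> 11am, Legal -> 8am

Checking: Roadmap(8am) before VendorCall(10am); Legal(8am) before VendorCall(10am); Postmortem(9am) before VendorCall(10am); VendorCall(10am) before Kickoff(11am); Roadmap(8am) before Onboarding(9am); Standup(10am) != Kickoff(11am); Legal(8am) != Kickoff(11am); Standup(10am) != Legal(8am); Onboarding(9am) != Retro(11am); Kickoff(11am) != Postmortem(9am); max 2 per slot (cap 2).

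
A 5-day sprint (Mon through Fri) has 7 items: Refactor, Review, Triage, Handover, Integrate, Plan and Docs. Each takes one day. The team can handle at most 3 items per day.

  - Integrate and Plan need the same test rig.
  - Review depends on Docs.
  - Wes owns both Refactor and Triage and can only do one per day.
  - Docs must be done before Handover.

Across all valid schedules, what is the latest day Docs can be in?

Downstream work caps Docs at Thu.
Docs at Thu is achievable: Docs in Thu, Review in Fri, Triage in Tue, Plan in Tue, Refactor in Mon, Handover in Fri, Integrate in Mon.

Thu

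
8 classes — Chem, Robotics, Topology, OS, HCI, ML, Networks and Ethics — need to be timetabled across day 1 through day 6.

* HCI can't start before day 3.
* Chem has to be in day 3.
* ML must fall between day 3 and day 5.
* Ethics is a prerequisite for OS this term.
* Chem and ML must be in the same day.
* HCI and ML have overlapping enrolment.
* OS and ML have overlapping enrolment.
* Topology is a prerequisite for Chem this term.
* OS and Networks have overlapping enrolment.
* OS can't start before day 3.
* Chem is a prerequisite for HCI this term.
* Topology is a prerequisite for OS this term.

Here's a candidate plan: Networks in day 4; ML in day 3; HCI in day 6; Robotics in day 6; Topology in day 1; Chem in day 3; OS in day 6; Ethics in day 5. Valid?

Yes

Topology is a prerequisite for Chem this term — holds.
Topology is a prerequisite for OS this term — holds.
Chem is a prerequisite for HCI this term — holds.
OS can't start before day 3 — holds.
HCI and ML have overlapping enrolment — holds.
OS and ML have overlapping enrolment — holds.
Chem has to be in day 3 — holds.
Chem and ML must be in the same day — holds.
HCI can't start before day 3 — holds.
ML must fall between day 3 and day 5 — holds.
OS and Networks have overlapping enrolment — holds.
Ethics is a prerequisite for OS this term — holds.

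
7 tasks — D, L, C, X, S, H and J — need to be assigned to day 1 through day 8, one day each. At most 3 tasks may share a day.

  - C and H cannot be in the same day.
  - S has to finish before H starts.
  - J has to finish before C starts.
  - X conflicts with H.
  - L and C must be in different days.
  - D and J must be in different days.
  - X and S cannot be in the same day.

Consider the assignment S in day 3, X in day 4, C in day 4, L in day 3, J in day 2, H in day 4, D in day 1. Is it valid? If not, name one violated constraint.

Invalid. C and H cannot be in the same day.

C and H cannot be in the same day — violated.
X conflicts with H — violated.
J has to finish before C starts — holds.
At most 3 tasks may share a day — holds.
L and C must be in different days — holds.
S has to finish before H starts — holds.
X and S cannot be in the same day — holds.
D and J must be in different days — holds.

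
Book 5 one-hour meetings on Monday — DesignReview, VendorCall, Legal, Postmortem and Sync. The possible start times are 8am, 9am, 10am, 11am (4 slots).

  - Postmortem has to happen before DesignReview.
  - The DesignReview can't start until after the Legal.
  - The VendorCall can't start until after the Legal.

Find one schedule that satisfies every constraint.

Legal -> 8am; Sync -> 8am; Postmortem -> 8am; DesignReview -> 9am; VendorCall -> 9am

Checking: Postmortem(8am) before DesignReview(9am); Legal(8am) before VendorCall(9am); Legal(8am) before DesignReview(9am).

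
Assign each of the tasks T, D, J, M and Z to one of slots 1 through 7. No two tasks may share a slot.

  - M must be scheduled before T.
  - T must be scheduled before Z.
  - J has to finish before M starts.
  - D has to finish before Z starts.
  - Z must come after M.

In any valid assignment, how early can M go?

2

Precedence pushes M to at least 2; downstream work caps M at 5.
M at 2 is achievable: T=3; M=2; J=1; D=4; Z=5.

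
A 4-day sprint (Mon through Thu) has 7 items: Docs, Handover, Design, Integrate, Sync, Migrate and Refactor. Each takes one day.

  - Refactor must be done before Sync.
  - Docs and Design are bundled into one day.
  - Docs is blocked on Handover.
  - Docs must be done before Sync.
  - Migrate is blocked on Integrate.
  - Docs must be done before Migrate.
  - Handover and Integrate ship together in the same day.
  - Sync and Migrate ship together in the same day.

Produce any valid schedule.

Refactor -> Mon; Sync -> Wed; Docs -> Tue; Migrate -> Wed; Integrate -> Mon; Handover -> Mon; Design -> Tue

Checking: Handover(Mon) before Docs(Tue); Docs(Tue) before Sync(Wed); Integrate(Mon) before Migrate(Wed); Docs(Tue) before Migrate(Wed); Refactor(Mon) before Sync(Wed); Handover = Integrate = Mon; Sync = Migrate = Wed; Docs = Design = Tue.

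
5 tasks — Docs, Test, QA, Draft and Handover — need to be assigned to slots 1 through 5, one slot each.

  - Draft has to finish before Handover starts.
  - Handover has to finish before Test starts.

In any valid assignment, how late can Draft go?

Downstream work caps Draft at 3.
Draft at 3 is achievable: Handover=4; QA=1; Docs=1; Draft=3; Test=5.

3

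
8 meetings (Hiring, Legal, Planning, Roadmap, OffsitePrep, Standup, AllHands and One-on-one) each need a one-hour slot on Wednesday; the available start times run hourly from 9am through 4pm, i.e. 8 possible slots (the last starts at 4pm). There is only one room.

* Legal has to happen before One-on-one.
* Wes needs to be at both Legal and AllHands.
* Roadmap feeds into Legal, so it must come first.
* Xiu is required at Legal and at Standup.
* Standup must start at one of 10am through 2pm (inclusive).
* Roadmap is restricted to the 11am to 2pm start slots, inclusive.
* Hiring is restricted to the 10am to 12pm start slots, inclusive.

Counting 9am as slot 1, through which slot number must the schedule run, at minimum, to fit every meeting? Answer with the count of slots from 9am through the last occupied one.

The precedence chain requires at least 3 distinct slots.
With at most 1 per slot and 8 meetings, at least 8 slots are needed.
Propagating the time windows through the other constraints, One-on-one can't land before 1pm — that is slot 5 counting from 9am — so the schedule must run through at least 5 slots.
8 works (last occupied slot: 4pm): for example Standup=12pm, AllHands=4pm, One-on-one=2pm, Planning=9am, Hiring=10am, OffsitePrep=3pm, Roadmap=11am, Legal=1pm.

8 slots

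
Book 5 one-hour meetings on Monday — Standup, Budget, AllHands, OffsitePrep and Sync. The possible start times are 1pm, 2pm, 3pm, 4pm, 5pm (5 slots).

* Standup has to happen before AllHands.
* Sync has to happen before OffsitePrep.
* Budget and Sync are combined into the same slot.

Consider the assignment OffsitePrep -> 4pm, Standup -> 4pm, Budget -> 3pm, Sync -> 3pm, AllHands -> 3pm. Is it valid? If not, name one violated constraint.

No — it violates: Standup has to happen before AllHands

Budget and Sync are combined into the same slot — holds.
Standup has to happen before AllHands — violated.
Sync has to happen before OffsitePrep — holds.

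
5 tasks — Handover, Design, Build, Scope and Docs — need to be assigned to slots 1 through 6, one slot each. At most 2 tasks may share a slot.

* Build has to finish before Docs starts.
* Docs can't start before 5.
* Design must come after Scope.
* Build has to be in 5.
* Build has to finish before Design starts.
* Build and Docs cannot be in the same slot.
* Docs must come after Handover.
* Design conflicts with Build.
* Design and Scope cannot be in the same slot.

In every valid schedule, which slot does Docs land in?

Docs's window is 5–6.
Build is fixed at 5, and Docs can't share a slot with Build.
So Docs must be 6.

6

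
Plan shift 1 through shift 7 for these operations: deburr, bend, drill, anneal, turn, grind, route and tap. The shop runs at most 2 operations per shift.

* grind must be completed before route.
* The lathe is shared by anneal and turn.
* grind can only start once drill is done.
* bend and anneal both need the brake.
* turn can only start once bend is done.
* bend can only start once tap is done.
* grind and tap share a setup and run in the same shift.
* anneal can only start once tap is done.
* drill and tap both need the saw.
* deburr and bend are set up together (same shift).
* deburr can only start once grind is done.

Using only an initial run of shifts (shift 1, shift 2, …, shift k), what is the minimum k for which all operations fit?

5 shifts

The precedence chain requires at least 4 distinct shifts.
With at most 2 per shift and 8 operations, at least 4 shifts are needed.
Could 4 shifts be enough, i.e. nothing placed later than shift 4? No: bend must come after tap (at shift 1 or later) → {shift 2, shift 3, shift 4}; tap must come before bend (at shift 4 or earlier) → {shift 1, shift 2, shift 3}; deburr must come after grind (at shift 1 or later) → {shift 2, shift 3, shift 4}; grind must come before deburr (at shift 4 or earlier) → {shift 1, shift 2, shift 3}; grind must come after drill (at shift 1 or later) → {shift 2, shift 3}; turn must come after bend (at shift 2 or later) → {shift 3, shift 4}; bend must come before turn (at shift 4 or earlier) → {shift 2, shift 3}; anneal must come after tap (at shift 1 or later) → {shift 2, shift 3, shift 4}; tap must be in the same shift as grind (in {shift 2, shift 3}) → {shift 2, shift 3}; bend must come after tap (at shift 2 or later) → {shift 3}; tap must come before bend (at shift 3 or earlier) → {shift 2}; turn must come after bend (at shift 3 or later) → {shift 4}; anneal must come after tap (at shift 2 or later) → {shift 3, shift 4}; anneal can't share with turn (shift 4) → {shift 3}; anneal can't share with bend (shift 3) → nothing is left.
So 4 shifts is not enough.
5 works (last occupied shift: shift 5): for example turn -> shift 5; anneal -> shift 4; deburr -> shift 3; drill -> shift 1; tap -> shift 2; grind -> shift 2; bend -> shift 3; route -> shift 4.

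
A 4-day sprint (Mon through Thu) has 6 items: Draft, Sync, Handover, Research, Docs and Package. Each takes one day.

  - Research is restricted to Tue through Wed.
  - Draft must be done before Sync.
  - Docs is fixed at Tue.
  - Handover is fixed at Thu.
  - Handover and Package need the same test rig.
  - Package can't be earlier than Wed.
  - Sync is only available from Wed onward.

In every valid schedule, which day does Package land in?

Wed

Package's window is Wed–Thu.
Handover is fixed at Thu, and Package can't share a day with Handover.
So Package must be Wed.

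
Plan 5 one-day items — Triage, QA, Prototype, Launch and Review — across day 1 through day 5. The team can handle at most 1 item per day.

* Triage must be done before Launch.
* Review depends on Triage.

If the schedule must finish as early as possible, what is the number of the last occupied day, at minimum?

day 5

The precedence chain requires at least 2 distinct days.
With at most 1 per day and 5 work items, at least 5 days are needed.
5 works (last occupied day: day 5): for example Prototype in day 5, Triage in day 1, QA in day 4, Launch in day 2, Review in day 3.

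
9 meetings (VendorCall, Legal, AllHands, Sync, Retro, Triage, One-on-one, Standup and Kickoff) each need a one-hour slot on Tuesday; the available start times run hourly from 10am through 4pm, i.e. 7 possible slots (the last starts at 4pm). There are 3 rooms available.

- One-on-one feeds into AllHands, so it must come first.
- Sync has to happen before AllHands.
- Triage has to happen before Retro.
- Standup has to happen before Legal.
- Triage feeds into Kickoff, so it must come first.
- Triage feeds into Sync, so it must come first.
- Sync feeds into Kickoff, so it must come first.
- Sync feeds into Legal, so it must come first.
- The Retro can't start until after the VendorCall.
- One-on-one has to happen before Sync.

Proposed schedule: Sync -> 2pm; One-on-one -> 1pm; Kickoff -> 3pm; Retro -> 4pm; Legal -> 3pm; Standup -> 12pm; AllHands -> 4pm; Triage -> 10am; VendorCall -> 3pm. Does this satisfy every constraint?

Valid

Triage feeds into Sync, so it must come first — holds.
The Retro can't start until after the VendorCall — holds.
Standup has to happen before Legal — holds.
One-on-one feeds into AllHands, so it must come first — holds.
One-on-one has to happen before Sync — holds.
Sync feeds into Legal, so it must come first — holds.
Triage has to happen before Retro — holds.
Sync has to happen before AllHands — holds.
Sync feeds into Kickoff, so it must come first — holds.
Triage feeds into Kickoff, so it must come first — holds.
There are 3 rooms available — holds.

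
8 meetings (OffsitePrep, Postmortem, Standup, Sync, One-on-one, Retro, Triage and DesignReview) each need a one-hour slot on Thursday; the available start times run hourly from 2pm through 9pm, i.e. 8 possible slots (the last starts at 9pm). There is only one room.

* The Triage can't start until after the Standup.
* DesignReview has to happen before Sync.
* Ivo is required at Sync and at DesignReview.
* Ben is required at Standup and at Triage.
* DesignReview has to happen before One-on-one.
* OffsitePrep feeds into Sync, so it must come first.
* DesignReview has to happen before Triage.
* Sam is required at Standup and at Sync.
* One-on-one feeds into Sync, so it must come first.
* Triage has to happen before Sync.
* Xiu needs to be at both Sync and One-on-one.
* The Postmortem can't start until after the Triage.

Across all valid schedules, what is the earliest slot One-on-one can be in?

Precedence pushes One-on-one to at least 3pm; downstream work caps One-on-one at 8pm.
One-on-one at 3pm is achievable: DesignReview in 2pm; Triage in 5pm; One-on-one in 3pm; Standup in 4pm; Postmortem in 8pm; Retro in 9pm; Sync in 7pm; OffsitePrep in 6pm.

3pm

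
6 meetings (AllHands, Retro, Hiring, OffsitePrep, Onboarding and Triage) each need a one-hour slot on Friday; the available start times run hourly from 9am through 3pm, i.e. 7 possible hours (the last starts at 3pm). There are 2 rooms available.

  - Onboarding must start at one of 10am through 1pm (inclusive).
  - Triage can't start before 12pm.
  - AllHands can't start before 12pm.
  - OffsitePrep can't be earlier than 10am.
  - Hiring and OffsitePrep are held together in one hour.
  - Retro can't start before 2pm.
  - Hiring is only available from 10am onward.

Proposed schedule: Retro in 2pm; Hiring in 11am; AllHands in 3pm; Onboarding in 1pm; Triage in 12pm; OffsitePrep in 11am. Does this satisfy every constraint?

Triage can't start before 12pm — holds.
OffsitePrep can't be earlier than 10am — holds.
Retro can't start before 2pm — holds.
There are 2 rooms available — holds.
Onboarding must start at one of 10am through 1pm (inclusive) — holds.
Hiring is only available from 10am onward — holds.
Hiring and OffsitePrep are held together in one hour — holds.
AllHands can't start before 12pm — holds.

Valid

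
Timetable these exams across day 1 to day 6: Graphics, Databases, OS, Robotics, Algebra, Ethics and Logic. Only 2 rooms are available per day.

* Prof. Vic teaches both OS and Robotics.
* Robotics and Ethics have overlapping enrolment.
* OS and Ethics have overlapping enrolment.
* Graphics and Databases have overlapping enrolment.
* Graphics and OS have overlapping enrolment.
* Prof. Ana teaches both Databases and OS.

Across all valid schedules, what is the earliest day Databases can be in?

day 1

Databases at day 1 is achievable: Databases -> day 1, Ethics -> day 4, Robotics -> day 1, OS -> day 3, Graphics -> day 2, Algebra -> day 2, Logic -> day 3.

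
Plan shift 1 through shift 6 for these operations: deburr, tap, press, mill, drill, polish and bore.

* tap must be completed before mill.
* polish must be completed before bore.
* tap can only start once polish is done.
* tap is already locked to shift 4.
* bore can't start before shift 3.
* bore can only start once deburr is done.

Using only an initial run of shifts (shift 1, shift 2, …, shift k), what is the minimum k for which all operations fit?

The precedence chain requires at least 3 distinct shifts.
Propagating the time windows through the other constraints, mill can't land before shift 5, so the schedule must run through at least shift 5.
5 works (last occupied shift: shift 5): for example tap -> shift 4; mill -> shift 5; drill -> shift 1; deburr -> shift 1; polish -> shift 1; press -> shift 1; bore -> shift 3.

5 shifts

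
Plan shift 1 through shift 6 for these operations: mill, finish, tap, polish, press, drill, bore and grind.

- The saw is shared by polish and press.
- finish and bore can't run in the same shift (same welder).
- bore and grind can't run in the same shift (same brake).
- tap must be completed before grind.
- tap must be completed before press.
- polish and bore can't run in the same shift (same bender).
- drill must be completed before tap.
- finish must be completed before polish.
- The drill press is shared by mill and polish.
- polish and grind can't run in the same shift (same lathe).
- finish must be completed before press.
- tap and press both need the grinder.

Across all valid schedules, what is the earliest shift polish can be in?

shift 2

Precedence pushes polish to at least shift 2.
polish at shift 2 is achievable: polish -> shift 2, tap -> shift 2, drill -> shift 1, grind -> shift 3, bore -> shift 4, press -> shift 3, finish -> shift 1, mill -> shift 1.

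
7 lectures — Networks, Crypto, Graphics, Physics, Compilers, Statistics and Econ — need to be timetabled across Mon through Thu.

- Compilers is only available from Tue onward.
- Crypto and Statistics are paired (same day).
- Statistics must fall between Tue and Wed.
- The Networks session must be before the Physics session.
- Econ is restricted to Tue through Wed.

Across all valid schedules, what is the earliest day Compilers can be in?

Compilers is available from Tue.
Compilers at Tue is achievable: Physics=Tue, Statistics=Tue, Networks=Mon, Econ=Tue, Graphics=Mon, Crypto=Tue, Compilers=Tue.

Tue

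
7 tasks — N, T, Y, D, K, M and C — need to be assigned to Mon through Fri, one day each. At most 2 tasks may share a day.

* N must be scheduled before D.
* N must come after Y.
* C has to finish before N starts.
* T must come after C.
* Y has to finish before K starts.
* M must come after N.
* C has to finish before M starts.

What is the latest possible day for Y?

Downstream work caps Y at Wed.
Y at Wed is achievable: N=Thu; Y=Wed; D=Fri; T=Tue; C=Mon; M=Fri; K=Thu.

Wed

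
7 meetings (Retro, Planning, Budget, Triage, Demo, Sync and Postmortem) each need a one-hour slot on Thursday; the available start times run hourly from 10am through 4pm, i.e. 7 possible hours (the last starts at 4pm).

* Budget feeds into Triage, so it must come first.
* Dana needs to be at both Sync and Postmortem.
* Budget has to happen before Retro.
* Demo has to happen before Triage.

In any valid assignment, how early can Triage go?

11am

Precedence pushes Triage to at least 11am.
Triage at 11am is achievable: Demo -> 10am, Sync -> 10am, Planning -> 10am, Budget -> 10am, Postmortem -> 11am, Triage -> 11am, Retro -> 11am.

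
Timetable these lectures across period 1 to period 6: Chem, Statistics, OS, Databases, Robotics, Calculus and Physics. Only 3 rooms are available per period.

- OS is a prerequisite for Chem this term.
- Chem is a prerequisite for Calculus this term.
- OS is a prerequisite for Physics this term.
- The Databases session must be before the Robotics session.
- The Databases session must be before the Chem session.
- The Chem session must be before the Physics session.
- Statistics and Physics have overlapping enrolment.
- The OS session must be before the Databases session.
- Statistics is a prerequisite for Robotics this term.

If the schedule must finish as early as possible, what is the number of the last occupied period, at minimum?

period 4

The precedence chain requires at least 4 distinct periods.
With at most 3 per period and 7 lectures, at least 3 periods are needed.
4 works (last occupied period: period 4): for example Databases in period 2; Physics in period 4; OS in period 1; Chem in period 3; Robotics in period 3; Calculus in period 4; Statistics in period 1.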